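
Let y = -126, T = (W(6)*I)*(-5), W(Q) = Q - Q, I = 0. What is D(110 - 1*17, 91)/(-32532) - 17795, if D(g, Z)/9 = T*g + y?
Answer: -96484301/5422 ≈ -17795.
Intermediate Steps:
W(Q) = 0
T = 0 (T = (0*0)*(-5) = 0*(-5) = 0)
D(g, Z) = -1134 (D(g, Z) = 9*(0*g - 126) = 9*(0 - 126) = 9*(-126) = -1134)
D(110 - 1*17, 91)/(-32532) - 17795 = -1134/(-32532) - 17795 = -1134*(-1/32532) - 17795 = 189/5422 - 17795 = -96484301/5422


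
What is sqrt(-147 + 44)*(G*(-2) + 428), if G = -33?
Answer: 494*I*sqrt(103) ≈ 5013.6*I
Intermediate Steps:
sqrt(-147 + 44)*(G*(-2) + 428) = sqrt(-147 + 44)*(-33*(-2) + 428) = sqrt(-103)*(66 + 428) = (I*sqrt(103))*494 = 494*I*sqrt(103)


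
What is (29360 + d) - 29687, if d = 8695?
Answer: 8368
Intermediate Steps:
(29360 + d) - 29687 = (29360 + 8695) - 29687 = 38055 - 29687 = 8368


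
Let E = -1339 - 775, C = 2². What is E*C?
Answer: -8456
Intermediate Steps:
C = 4
E = -2114
E*C = -2114*4 = -8456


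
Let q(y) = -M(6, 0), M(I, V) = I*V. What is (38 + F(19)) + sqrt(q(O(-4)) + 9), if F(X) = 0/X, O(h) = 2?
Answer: 41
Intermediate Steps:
F(X) = 0
q(y) = 0 (q(y) = -6*0 = -1*0 = 0)
(38 + F(19)) + sqrt(q(O(-4)) + 9) = (38 + 0) + sqrt(0 + 9) = 38 + sqrt(9) = 38 + 3 = 41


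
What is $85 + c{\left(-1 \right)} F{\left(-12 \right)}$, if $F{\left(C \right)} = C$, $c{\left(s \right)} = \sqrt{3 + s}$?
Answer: $85 - 12 \sqrt{2} \approx 68.029$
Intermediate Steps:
$85 + c{\left(-1 \right)} F{\left(-12 \right)} = 85 + \sqrt{3 - 1} \left(-12\right) = 85 + \sqrt{2} \left(-12\right) = 85 - 12 \sqrt{2}$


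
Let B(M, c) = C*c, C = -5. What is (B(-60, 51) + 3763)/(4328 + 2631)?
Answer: 3508/6959 ≈ 0.50410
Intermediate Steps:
B(M, c) = -5*c
(B(-60, 51) + 3763)/(4328 + 2631) = (-5*51 + 3763)/(4328 + 2631) = (-255 + 3763)/6959 = 3508*(1/6959) = 3508/6959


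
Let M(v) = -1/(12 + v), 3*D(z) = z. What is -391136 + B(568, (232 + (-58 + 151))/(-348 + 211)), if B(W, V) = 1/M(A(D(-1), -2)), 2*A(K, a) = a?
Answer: -391147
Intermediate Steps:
D(z) = z/3
A(K, a) = a/2
B(W, V) = -11 (B(W, V) = 1/(-1/(12 + (½)*(-2))) = 1/(-1/(12 - 1)) = 1/(-1/11) = -11)
-391136 + B(568, (232 + (-58 + 151))/(-348 + 211)) = -391136 - 11 = -391147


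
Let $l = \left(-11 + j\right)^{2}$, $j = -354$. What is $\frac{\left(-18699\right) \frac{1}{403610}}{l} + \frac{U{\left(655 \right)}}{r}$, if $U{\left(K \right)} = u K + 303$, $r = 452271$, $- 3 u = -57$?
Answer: $\frac{685463514787571}{24319037822349750} \approx 0.028186$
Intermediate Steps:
$u = 19$ ($u = \left(- \frac{1}{3}\right) \left(-57\right) = 19$)
$U{\left(K \right)} = 303 + 19 K$ ($U{\left(K \right)} = 19 K + 303 = 303 + 19 K$)
$l = 133225$ ($l = \left(-11 - 354\right)^{2} = \left(-365\right)^{2} = 133225$)
$\frac{\left(-18699\right) \frac{1}{403610}}{l} + \frac{U{\left(655 \right)}}{r} = \frac{\left(-18699\right) \frac{1}{403610}}{133225} + \frac{303 + 19 \cdot 655}{452271} = \left(-18699\right) \frac{1}{403610} \cdot \frac{1}{133225} + \left(303 + 12445\right) \frac{1}{452271} = \left(- \frac{18699}{403610}\right) \frac{1}{133225} + 12748 \cdot \frac{1}{452271} = - \frac{18699}{53770942250} + \frac{12748}{452271} = \frac{685463514787571}{24319037822349750}$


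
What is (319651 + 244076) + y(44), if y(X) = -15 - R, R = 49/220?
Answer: 124016591/220 ≈ 5.6371e+5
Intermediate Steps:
R = 49/220 (R = 49*(1/220) = 49/220 ≈ 0.22273)
y(X) = -3349/220 (y(X) = -15 - 1*49/220 = -15 - 49/220 = -3349/220)
(319651 + 244076) + y(44) = (319651 + 244076) - 3349/220 = 563727 - 3349/220 = 124016591/220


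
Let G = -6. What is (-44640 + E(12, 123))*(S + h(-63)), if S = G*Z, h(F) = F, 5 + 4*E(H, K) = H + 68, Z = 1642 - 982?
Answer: 718045155/4 ≈ 1.7951e+8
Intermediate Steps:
Z = 660
E(H, K) = 63/4 + H/4 (E(H, K) = -5/4 + (H + 68)/4 = -5/4 + (68 + H)/4 = -5/4 + (17 + H/4) = 63/4 + H/4)
S = -3960 (S = -6*660 = -3960)
(-44640 + E(12, 123))*(S + h(-63)) = (-44640 + (63/4 + (1/4)*12))*(-3960 - 63) = (-44640 + (63/4 + 3))*(-4023) = (-44640 + 75/4)*(-4023) = -178485/4*(-4023) = 718045155/4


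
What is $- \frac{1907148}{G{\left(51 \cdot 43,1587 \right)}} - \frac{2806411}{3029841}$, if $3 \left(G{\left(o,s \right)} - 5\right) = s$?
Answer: $- \frac{963308971157}{269655849} \approx -3572.4$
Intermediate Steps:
$G{\left(o,s \right)} = 5 + \frac{s}{3}$
$- \frac{1907148}{G{\left(51 \cdot 43,1587 \right)}} - \frac{2806411}{3029841} = - \frac{1907148}{5 + \frac{1}{3} \cdot 1587} - \frac{2806411}{3029841} = - \frac{1907148}{5 + 529} - \frac{2806411}{3029841} = - \frac{1907148}{534} - \frac{2806411}{3029841} = \left(-1907148\right) \frac{1}{534} - \frac{2806411}{3029841} = - \frac{317858}{89} - \frac{2806411}{3029841} = - \frac{963308971157}{269655849}$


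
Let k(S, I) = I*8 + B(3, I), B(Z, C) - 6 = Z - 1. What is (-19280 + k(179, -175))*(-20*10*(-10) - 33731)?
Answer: 655943232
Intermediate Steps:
B(Z, C) = 5 + Z (B(Z, C) = 6 + (Z - 1) = 6 + (-1 + Z) = 5 + Z)
k(S, I) = 8 + 8*I (k(S, I) = I*8 + (5 + 3) = 8*I + 8 = 8 + 8*I)
(-19280 + k(179, -175))*(-20*10*(-10) - 33731) = (-19280 + (8 + 8*(-175)))*(-20*10*(-10) - 33731) = (-19280 + (8 - 1400))*(-200*(-10) - 33731) = (-19280 - 1392)*(2000 - 33731) = -20672*(-31731) = 655943232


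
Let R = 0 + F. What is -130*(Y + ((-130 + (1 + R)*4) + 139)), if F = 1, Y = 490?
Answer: -65910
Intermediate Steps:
R = 1 (R = 0 + 1 = 1)
-130*(Y + ((-130 + (1 + R)*4) + 139)) = -130*(490 + ((-130 + (1 + 1)*4) + 139)) = -130*(490 + ((-130 + 2*4) + 139)) = -130*(490 + ((-130 + 8) + 139)) = -130*(490 + (-122 + 139)) = -130*(490 + 17) = -130*507 = -65910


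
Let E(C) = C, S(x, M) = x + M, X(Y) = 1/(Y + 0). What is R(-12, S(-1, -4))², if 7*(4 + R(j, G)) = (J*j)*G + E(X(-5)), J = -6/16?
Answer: 257049/4900 ≈ 52.459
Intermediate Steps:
X(Y) = 1/Y
S(x, M) = M + x
J = -3/8 (J = -6*1/16 = -3/8 ≈ -0.37500)
R(j, G) = -141/35 - 3*G*j/56 (R(j, G) = -4 + ((-3*j/8)*G + 1/(-5))/7 = -4 + (-3*G*j/8 - ⅕)/7 = -4 + (-⅕ - 3*G*j/8)/7 = -4 + (-1/35 - 3*G*j/56) = -141/35 - 3*G*j/56)
R(-12, S(-1, -4))² = (-141/35 - 3/56*(-4 - 1)*(-12))² = (-141/35 - 3/56*(-5)*(-12))² = (-141/35 - 45/14)² = (-507/70)² = 257049/4900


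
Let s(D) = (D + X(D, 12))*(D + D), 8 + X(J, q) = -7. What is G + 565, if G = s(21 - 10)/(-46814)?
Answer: 13224999/23407 ≈ 565.00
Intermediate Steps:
X(J, q) = -15 (X(J, q) = -8 - 7 = -15)
s(D) = 2*D*(-15 + D) (s(D) = (D - 15)*(D + D) = (-15 + D)*(2*D) = 2*D*(-15 + D))
G = 44/23407 (G = (2*(21 - 10)*(-15 + (21 - 10)))/(-46814) = (2*11*(-15 + 11))*(-1/46814) = (2*11*(-4))*(-1/46814) = -88*(-1/46814) = 44/23407 ≈ 0.0018798)
G + 565 = 44/23407 + 565 = 13224999/23407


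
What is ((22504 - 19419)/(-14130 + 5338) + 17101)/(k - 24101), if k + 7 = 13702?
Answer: -150348907/91489552 ≈ -1.6433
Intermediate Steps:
k = 13695 (k = -7 + 13702 = 13695)
((22504 - 19419)/(-14130 + 5338) + 17101)/(k - 24101) = ((22504 - 19419)/(-14130 + 5338) + 17101)/(13695 - 24101) = (3085/(-8792) + 17101)/(-10406) = (3085*(-1/8792) + 17101)*(-1/10406) = (-3085/8792 + 17101)*(-1/10406) = (150348907/8792)*(-1/10406) = -150348907/91489552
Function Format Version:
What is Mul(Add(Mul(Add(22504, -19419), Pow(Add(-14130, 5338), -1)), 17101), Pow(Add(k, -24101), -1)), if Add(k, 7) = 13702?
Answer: Rational(-150348907, 91489552) ≈ -1.6433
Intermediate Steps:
k = 13695 (k = Add(-7, 13702) = 13695)
Mul(Add(Mul(Add(22504, -19419), Pow(Add(-14130, 5338), -1)), 17101), Pow(Add(k, -24101), -1)) = Mul(Add(Mul(Add(22504, -19419), Pow(Add(-14130, 5338), -1)), 17101), Pow(Add(13695, -24101), -1)) = Mul(Add(Mul(3085, Pow(-8792, -1)), 17101), Pow(-10406, -1)) = Mul(Add(Mul(3085, Rational(-1, 8792)), 17101), Rational(-1, 10406)) = Mul(Add(Rational(-3085, 8792), 17101), Rational(-1, 10406)) = Mul(Rational(150348907, 8792), Rational(-1, 10406)) = Rational(-150348907, 91489552)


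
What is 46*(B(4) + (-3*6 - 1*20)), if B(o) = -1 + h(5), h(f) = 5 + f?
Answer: -1334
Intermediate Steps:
B(o) = 9 (B(o) = -1 + (5 + 5) = -1 + 10 = 9)
46*(B(4) + (-3*6 - 1*20)) = 46*(9 + (-3*6 - 1*20)) = 46*(9 + (-18 - 20)) = 46*(9 - 38) = 46*(-29) = -1334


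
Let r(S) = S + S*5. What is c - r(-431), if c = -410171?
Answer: -407585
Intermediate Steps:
r(S) = 6*S (r(S) = S + 5*S = 6*S)
c - r(-431) = -410171 - 6*(-431) = -410171 - 1*(-2586) = -410171 + 2586 = -407585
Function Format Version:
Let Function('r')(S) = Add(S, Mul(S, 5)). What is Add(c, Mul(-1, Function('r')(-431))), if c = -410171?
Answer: -407585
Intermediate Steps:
Function('r')(S) = Mul(6, S) (Function('r')(S) = Add(S, Mul(5, S)) = Mul(6, S))
Add(c, Mul(-1, Function('r')(-431))) = Add(-410171, Mul(-1, Mul(6, -431))) = Add(-410171, Mul(-1, -2586)) = Add(-410171, 2586) = -407585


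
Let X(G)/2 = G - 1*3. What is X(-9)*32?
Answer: -768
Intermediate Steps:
X(G) = -6 + 2*G (X(G) = 2*(G - 1*3) = 2*(G - 3) = 2*(-3 + G) = -6 + 2*G)
X(-9)*32 = (-6 + 2*(-9))*32 = (-6 - 18)*32 = -24*32 = -768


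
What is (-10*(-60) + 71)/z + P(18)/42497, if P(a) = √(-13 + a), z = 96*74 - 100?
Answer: 671/7004 + √5/42497 ≈ 0.095855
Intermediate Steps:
z = 7004 (z = 7104 - 100 = 7004)
(-10*(-60) + 71)/z + P(18)/42497 = (-10*(-60) + 71)/7004 + √(-13 + 18)/42497 = (600 + 71)*(1/7004) + √5*(1/42497) = 671*(1/7004) + √5/42497 = 671/7004 + √5/42497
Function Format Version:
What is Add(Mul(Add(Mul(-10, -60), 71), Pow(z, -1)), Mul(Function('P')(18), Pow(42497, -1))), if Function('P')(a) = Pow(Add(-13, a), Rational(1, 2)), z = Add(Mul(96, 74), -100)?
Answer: Add(Rational(671, 7004), Mul(Rational(1, 42497), Pow(5, Rational(1, 2)))) ≈ 0.095855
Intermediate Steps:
z = 7004 (z = Add(7104, -100) = 7004)
Add(Mul(Add(Mul(-10, -60), 71), Pow(z, -1)), Mul(Function('P')(18), Pow(42497, -1))) = Add(Mul(Add(Mul(-10, -60), 71), Pow(7004, -1)), Mul(Pow(Add(-13, 18), Rational(1, 2)), Pow(42497, -1))) = Add(Mul(Add(600, 71), Rational(1, 7004)), Mul(Pow(5, Rational(1, 2)), Rational(1, 42497))) = Add(Mul(671, Rational(1, 7004)), Mul(Rational(1, 42497), Pow(5, Rational(1, 2)))) = Add(Rational(671, 7004), Mul(Rational(1, 42497), Pow(5, Rational(1, 2))))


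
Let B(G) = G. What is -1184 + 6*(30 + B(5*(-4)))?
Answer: -1124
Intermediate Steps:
-1184 + 6*(30 + B(5*(-4))) = -1184 + 6*(30 + 5*(-4)) = -1184 + 6*(30 - 20) = -1184 + 6*10 = -1184 + 60 = -1124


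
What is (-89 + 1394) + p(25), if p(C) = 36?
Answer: 1341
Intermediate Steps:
(-89 + 1394) + p(25) = (-89 + 1394) + 36 = 1305 + 36 = 1341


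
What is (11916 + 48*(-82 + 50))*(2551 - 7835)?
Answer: -54847920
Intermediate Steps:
(11916 + 48*(-82 + 50))*(2551 - 7835) = (11916 + 48*(-32))*(-5284) = (11916 - 1536)*(-5284) = 10380*(-5284) = -54847920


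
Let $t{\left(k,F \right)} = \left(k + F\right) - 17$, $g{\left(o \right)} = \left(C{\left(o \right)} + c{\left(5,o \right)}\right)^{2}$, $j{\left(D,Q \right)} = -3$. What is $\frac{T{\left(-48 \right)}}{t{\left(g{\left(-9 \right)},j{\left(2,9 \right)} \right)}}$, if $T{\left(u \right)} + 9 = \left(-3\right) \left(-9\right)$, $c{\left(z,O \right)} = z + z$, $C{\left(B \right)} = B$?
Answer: $- \frac{18}{19} \approx -0.94737$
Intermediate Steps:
$c{\left(z,O \right)} = 2 z$
$g{\left(o \right)} = \left(10 + o\right)^{2}$ ($g{\left(o \right)} = \left(o + 2 \cdot 5\right)^{2} = \left(o + 10\right)^{2} = \left(10 + o\right)^{2}$)
$t{\left(k,F \right)} = -17 + F + k$ ($t{\left(k,F \right)} = \left(F + k\right) - 17 = -17 + F + k$)
$T{\left(u \right)} = 18$ ($T{\left(u \right)} = -9 - -27 = -9 + 27 = 18$)
$\frac{T{\left(-48 \right)}}{t{\left(g{\left(-9 \right)},j{\left(2,9 \right)} \right)}} = \frac{18}{-17 - 3 + \left(10 - 9\right)^{2}} = \frac{18}{-17 - 3 + 1^{2}} = \frac{18}{-17 - 3 + 1} = \frac{18}{-19} = 18 \left(- \frac{1}{19}\right) = - \frac{18}{19}$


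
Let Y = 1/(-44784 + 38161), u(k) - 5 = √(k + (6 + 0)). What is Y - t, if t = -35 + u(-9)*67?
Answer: -1986901/6623 - 67*I*√3 ≈ -300.0 - 116.05*I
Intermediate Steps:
u(k) = 5 + √(6 + k) (u(k) = 5 + √(k + (6 + 0)) = 5 + √(k + 6) = 5 + √(6 + k))
Y = -1/6623 (Y = 1/(-6623) = -1/6623 ≈ -0.00015099)
t = 300 + 67*I*√3 (t = -35 + (5 + √(6 - 9))*67 = -35 + (5 + √(-3))*67 = -35 + (5 + I*√3)*67 = -35 + (335 + 67*I*√3) = 300 + 67*I*√3 ≈ 300.0 + 116.05*I)
Y - t = -1/6623 - (300 + 67*I*√3) = -1/6623 + (-300 - 67*I*√3) = -1986901/6623 - 67*I*√3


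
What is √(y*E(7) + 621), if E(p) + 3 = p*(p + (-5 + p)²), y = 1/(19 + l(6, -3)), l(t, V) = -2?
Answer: √180727/17 ≈ 25.007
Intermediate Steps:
y = 1/17 (y = 1/(19 - 2) = 1/17 ≈ 0.058824)
E(p) = -3 + p*(p + (-5 + p)²)
√(y*E(7) + 621) = √((-3 + 7² + 7*(-5 + 7)²)/17 + 621) = √((-3 + 49 + 7*2²)/17 + 621) = √((-3 + 49 + 7*4)/17 + 621) = √((-3 + 49 + 28)/17 + 621) = √((1/17)*74 + 621) = √(74/17 + 621) = √(10631/17) = √180727/17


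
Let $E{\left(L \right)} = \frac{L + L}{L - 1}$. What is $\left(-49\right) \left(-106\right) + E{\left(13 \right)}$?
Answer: $\frac{31177}{6} \approx 5196.2$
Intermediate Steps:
$E{\left(L \right)} = \frac{2 L}{-1 + L}$
$\left(-49\right) \left(-106\right) + E{\left(13 \right)} = \left(-49\right) \left(-106\right) + 2 \cdot 13 \frac{1}{-1 + 13} = 5194 + 2 \cdot 13 \cdot \frac{1}{12} = 5194 + \frac{13}{6} = \frac{31177}{6}$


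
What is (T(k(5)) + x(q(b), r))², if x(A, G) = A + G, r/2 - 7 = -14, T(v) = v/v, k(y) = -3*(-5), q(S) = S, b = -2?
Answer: 225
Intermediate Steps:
k(y) = 15
T(v) = 1
r = -14 (r = 14 + 2*(-14) = 14 - 28 = -14)
(T(k(5)) + x(q(b), r))² = (1 + (-2 - 14))² = (1 - 16)² = (-15)² = 225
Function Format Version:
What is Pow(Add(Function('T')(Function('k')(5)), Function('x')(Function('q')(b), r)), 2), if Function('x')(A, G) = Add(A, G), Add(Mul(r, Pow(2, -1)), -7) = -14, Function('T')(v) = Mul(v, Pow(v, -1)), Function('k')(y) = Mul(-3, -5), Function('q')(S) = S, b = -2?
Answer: 225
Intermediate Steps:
Function('k')(y) = 15
Function('T')(v) = 1
r = -14 (r = Add(14, Mul(2, -14)) = Add(14, -28) = -14)
Pow(Add(Function('T')(Function('k')(5)), Function('x')(Function('q')(b), r)), 2) = Pow(Add(1, Add(-2, -14)), 2) = Pow(Add(1, -16), 2) = Pow(-15, 2) = 225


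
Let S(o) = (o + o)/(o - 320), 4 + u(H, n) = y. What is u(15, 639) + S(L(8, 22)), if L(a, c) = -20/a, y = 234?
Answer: 29672/129 ≈ 230.02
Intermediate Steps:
u(H, n) = 230 (u(H, n) = -4 + 234 = 230)
S(o) = 2*o/(-320 + o) (S(o) = (2*o)/(-320 + o) = 2*o/(-320 + o))
u(15, 639) + S(L(8, 22)) = 230 + 2*(-20/8)/(-320 - 20/8) = 230 + 2*(-20*1/8)/(-320 - 20*1/8) = 230 + 2*(-5/2)/(-320 - 5/2) = 230 + 2*(-5/2)/(-645/2) = 230 + 2*(-5/2)*(-2/645) = 230 + 2/129 = 29672/129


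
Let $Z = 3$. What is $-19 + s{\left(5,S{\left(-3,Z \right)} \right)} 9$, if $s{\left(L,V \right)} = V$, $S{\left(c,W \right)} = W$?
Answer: $8$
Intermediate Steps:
$-19 + s{\left(5,S{\left(-3,Z \right)} \right)} 9 = -19 + 3 \cdot 9 = -19 + 27 = 8$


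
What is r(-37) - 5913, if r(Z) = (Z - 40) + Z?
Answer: -6027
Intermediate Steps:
r(Z) = -40 + 2*Z (r(Z) = (-40 + Z) + Z = -40 + 2*Z)
r(-37) - 5913 = (-40 + 2*(-37)) - 5913 = (-40 - 74) - 5913 = -114 - 5913 = -6027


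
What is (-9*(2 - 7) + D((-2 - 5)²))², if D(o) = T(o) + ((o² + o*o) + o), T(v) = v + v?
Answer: 24940036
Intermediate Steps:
T(v) = 2*v
D(o) = 2*o² + 3*o (D(o) = 2*o + ((o² + o*o) + o) = 2*o + ((o² + o²) + o) = 2*o + (2*o² + o) = 2*o + (o + 2*o²) = 2*o² + 3*o)
(-9*(2 - 7) + D((-2 - 5)²))² = (-9*(2 - 7) + (-2 - 5)²*(3 + 2*(-2 - 5)²))² = (-9*(-5) + (-7)²*(3 + 2*(-7)²))² = (45 + 49*(3 + 2*49))² = (45 + 49*(3 + 98))² = (45 + 49*101)² = (45 + 4949)² = 4994² = 24940036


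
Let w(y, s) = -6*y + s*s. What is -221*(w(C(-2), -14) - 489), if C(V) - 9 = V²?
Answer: 81991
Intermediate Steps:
C(V) = 9 + V²
w(y, s) = s² - 6*y (w(y, s) = -6*y + s² = s² - 6*y)
-221*(w(C(-2), -14) - 489) = -221*(((-14)² - 6*(9 + (-2)²)) - 489) = -221*((196 - 6*(9 + 4)) - 489) = -221*((196 - 6*13) - 489) = -221*((196 - 78) - 489) = -221*(118 - 489) = -221*(-371) = 81991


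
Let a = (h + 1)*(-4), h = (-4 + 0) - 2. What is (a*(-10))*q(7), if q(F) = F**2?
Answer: -9800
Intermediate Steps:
h = -6 (h = -4 - 2 = -6)
a = 20 (a = (-6 + 1)*(-4) = -5*(-4) = 20)
(a*(-10))*q(7) = (20*(-10))*7**2 = -200*49 = -9800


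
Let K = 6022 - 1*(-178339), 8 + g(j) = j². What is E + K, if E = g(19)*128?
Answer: 229545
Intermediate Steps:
g(j) = -8 + j²
K = 184361 (K = 6022 + 178339 = 184361)
E = 45184 (E = (-8 + 19²)*128 = (-8 + 361)*128 = 353*128 = 45184)
E + K = 45184 + 184361 = 229545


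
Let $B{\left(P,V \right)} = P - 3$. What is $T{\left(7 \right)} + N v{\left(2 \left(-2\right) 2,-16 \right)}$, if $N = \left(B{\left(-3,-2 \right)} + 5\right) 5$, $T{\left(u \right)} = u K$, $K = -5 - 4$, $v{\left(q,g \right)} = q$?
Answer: $-23$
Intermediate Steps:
$B{\left(P,V \right)} = -3 + P$ ($B{\left(P,V \right)} = P - 3 = -3 + P$)
$K = -9$
$T{\left(u \right)} = - 9 u$ ($T{\left(u \right)} = u \left(-9\right) = - 9 u$)
$N = -5$ ($N = \left(\left(-3 - 3\right) + 5\right) 5 = \left(-6 + 5\right) 5 = \left(-1\right) 5 = -5$)
$T{\left(7 \right)} + N v{\left(2 \left(-2\right) 2,-16 \right)} = \left(-9\right) 7 - 5 \cdot 2 \left(-2\right) 2 = -63 - 5 \left(\left(-4\right) 2\right) = -63 - -40 = -63 + 40 = -23$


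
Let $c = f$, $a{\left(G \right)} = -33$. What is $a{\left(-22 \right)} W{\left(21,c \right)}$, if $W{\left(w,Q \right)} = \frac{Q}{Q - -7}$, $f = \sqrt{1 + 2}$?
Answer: $\frac{99}{46} - \frac{231 \sqrt{3}}{46} \approx -6.5457$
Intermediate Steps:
$f = \sqrt{3} \approx 1.732$
$c = \sqrt{3} \approx 1.732$
$W{\left(w,Q \right)} = \frac{Q}{7 + Q}$ ($W{\left(w,Q \right)} = \frac{Q}{Q + 7} = \frac{Q}{7 + Q}$)
$a{\left(-22 \right)} W{\left(21,c \right)} = - 33 \frac{\sqrt{3}}{7 + \sqrt{3}} = - \frac{33 \sqrt{3}}{7 + \sqrt{3}}$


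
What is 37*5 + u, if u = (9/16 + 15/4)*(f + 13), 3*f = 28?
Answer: 4501/16 ≈ 281.31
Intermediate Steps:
f = 28/3 (f = (⅓)*28 = 28/3 ≈ 9.3333)
u = 1541/16 (u = (9/16 + 15/4)*(28/3 + 13) = (9*(1/16) + 15*(¼))*(67/3) = (9/16 + 15/4)*(67/3) = (69/16)*(67/3) = 1541/16 ≈ 96.313)
37*5 + u = 37*5 + 1541/16 = 185 + 1541/16 = 4501/16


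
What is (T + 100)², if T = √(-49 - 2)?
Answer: (100 + I*√51)² ≈ 9949.0 + 1428.3*I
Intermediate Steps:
T = I*√51 (T = √(-51) = I*√51 ≈ 7.1414*I)
(T + 100)² = (I*√51 + 100)² = (100 + I*√51)²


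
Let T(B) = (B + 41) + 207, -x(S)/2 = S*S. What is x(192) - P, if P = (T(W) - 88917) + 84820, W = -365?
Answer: -69514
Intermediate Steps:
x(S) = -2*S² (x(S) = -2*S*S = -2*S²)
T(B) = 248 + B (T(B) = (41 + B) + 207 = 248 + B)
P = -4214 (P = ((248 - 365) - 88917) + 84820 = (-117 - 88917) + 84820 = -89034 + 84820 = -4214)
x(192) - P = -2*192² - 1*(-4214) = -2*36864 + 4214 = -73728 + 4214 = -69514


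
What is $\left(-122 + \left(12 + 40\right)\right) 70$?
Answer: $-4900$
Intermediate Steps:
$\left(-122 + \left(12 + 40\right)\right) 70 = \left(-122 + 52\right) 70 = \left(-70\right) 70 = -4900$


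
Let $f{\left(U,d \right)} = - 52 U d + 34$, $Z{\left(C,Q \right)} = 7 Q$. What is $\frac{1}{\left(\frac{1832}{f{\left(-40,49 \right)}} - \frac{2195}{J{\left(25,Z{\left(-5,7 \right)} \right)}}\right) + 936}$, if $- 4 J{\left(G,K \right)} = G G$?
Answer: $\frac{6372125}{6053939112} \approx 0.0010526$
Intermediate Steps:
$J{\left(G,K \right)} = - \frac{G^{2}}{4}$ ($J{\left(G,K \right)} = - \frac{G G}{4} = - \frac{G^{2}}{4}$)
$f{\left(U,d \right)} = 34 - 52 U d$ ($f{\left(U,d \right)} = - 52 U d + 34 = 34 - 52 U d$)
$\frac{1}{\left(\frac{1832}{f{\left(-40,49 \right)}} - \frac{2195}{J{\left(25,Z{\left(-5,7 \right)} \right)}}\right) + 936} = \frac{1}{\left(\frac{1832}{34 - \left(-2080\right) 49} - \frac{2195}{\left(- \frac{1}{4}\right) 25^{2}}\right) + 936} = \frac{1}{\left(\frac{1832}{34 + 101920} - \frac{2195}{\left(- \frac{1}{4}\right) 625}\right) + 936} = \frac{1}{\left(\frac{1832}{101954} - \frac{2195}{- \frac{625}{4}}\right) + 936} = \frac{1}{\left(1832 \cdot \frac{1}{101954} - - \frac{1756}{125}\right) + 936} = \frac{1}{\left(\frac{916}{50977} + \frac{1756}{125}\right) + 936} = \frac{1}{\frac{89630112}{6372125} + 936} = \frac{1}{\frac{6053939112}{6372125}} = \frac{6372125}{6053939112}$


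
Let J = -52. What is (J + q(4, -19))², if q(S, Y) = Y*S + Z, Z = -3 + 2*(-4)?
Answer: 19321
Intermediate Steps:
Z = -11 (Z = -3 - 8 = -11)
q(S, Y) = -11 + S*Y (q(S, Y) = Y*S - 11 = S*Y - 11 = -11 + S*Y)
(J + q(4, -19))² = (-52 + (-11 + 4*(-19)))² = (-52 + (-11 - 76))² = (-52 - 87)² = (-139)² = 19321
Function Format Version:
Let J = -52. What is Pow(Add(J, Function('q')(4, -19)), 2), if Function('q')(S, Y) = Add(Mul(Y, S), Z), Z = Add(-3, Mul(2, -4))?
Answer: 19321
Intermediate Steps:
Z = -11 (Z = Add(-3, -8) = -11)
Function('q')(S, Y) = Add(-11, Mul(S, Y)) (Function('q')(S, Y) = Add(Mul(Y, S), -11) = Add(Mul(S, Y), -11) = Add(-11, Mul(S, Y)))
Pow(Add(J, Function('q')(4, -19)), 2) = Pow(Add(-52, Add(-11, Mul(4, -19))), 2) = Pow(Add(-52, Add(-11, -76)), 2) = Pow(Add(-52, -87), 2) = Pow(-139, 2) = 19321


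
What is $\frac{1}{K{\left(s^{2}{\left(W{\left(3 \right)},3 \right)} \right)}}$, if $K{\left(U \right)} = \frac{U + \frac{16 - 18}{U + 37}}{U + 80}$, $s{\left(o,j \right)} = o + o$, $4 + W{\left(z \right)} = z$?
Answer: $\frac{574}{27} \approx 21.259$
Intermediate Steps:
$W{\left(z \right)} = -4 + z$
$s{\left(o,j \right)} = 2 o$
$K{\left(U \right)} = \frac{U - \frac{2}{37 + U}}{80 + U}$
$\frac{1}{K{\left(s^{2}{\left(W{\left(3 \right)},3 \right)} \right)}} = \frac{1}{\frac{1}{2960 + \left(\left(2 \left(-4 + 3\right)\right)^{2}\right)^{2} + 117 \left(2 \left(-4 + 3\right)\right)^{2}} \left(-2 + \left(\left(2 \left(-4 + 3\right)\right)^{2}\right)^{2} + 37 \left(2 \left(-4 + 3\right)\right)^{2}\right)} = \frac{1}{\frac{1}{2960 + \left(\left(2 \left(-1\right)\right)^{2}\right)^{2} + 117 \left(2 \left(-1\right)\right)^{2}} \left(-2 + \left(\left(2 \left(-1\right)\right)^{2}\right)^{2} + 37 \left(2 \left(-1\right)\right)^{2}\right)} = \frac{1}{\frac{1}{2960 + \left(\left(-2\right)^{2}\right)^{2} + 117 \left(-2\right)^{2}} \left(-2 + \left(\left(-2\right)^{2}\right)^{2} + 37 \left(-2\right)^{2}\right)} = \frac{1}{\frac{1}{2960 + 4^{2} + 117 \cdot 4} \left(-2 + 4^{2} + 37 \cdot 4\right)} = \frac{1}{\frac{1}{2960 + 16 + 468} \left(-2 + 16 + 148\right)} = \frac{1}{\frac{1}{3444} \cdot 162} = \frac{1}{\frac{27}{574}} = \frac{574}{27}$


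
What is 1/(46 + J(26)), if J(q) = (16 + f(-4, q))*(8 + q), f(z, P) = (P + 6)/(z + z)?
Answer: 1/454 ≈ 0.0022026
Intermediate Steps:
f(z, P) = (6 + P)/(2*z) (f(z, P) = (6 + P)/((2*z)) = (6 + P)*(1/(2*z)) = (6 + P)/(2*z))
J(q) = (8 + q)*(61/4 - q/8) (J(q) = (16 + (½)*(6 + q)/(-4))*(8 + q) = (16 + (½)*(-¼)*(6 + q))*(8 + q) = (16 + (-¾ - q/8))*(8 + q) = (61/4 - q/8)*(8 + q) = (8 + q)*(61/4 - q/8))
1/(46 + J(26)) = 1/(46 + (122 - ⅛*26² + (57/4)*26)) = 1/(46 + (122 - ⅛*676 + 741/2)) = 1/(46 + (122 - 169/2 + 741/2)) = 1/(46 + 408) = 1/454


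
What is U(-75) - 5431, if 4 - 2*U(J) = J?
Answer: -10783/2 ≈ -5391.5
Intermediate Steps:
U(J) = 2 - J/2
U(-75) - 5431 = (2 - 1/2*(-75)) - 5431 = (2 + 75/2) - 5431 = 79/2 - 5431 = -10783/2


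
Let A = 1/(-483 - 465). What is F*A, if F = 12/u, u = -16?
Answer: 1/1264 ≈ 0.00079114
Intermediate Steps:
A = -1/948 (A = 1/(-948) = -1/948 ≈ -0.0010549)
F = -¾ (F = 12/(-16) = 12*(-1/16) = -¾ ≈ -0.75000)
F*A = -¾*(-1/948) = 1/1264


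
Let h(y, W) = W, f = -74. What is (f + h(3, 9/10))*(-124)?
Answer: 45322/5 ≈ 9064.4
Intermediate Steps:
(f + h(3, 9/10))*(-124) = (-74 + 9/10)*(-124) = -731/10*(-124) = 45322/5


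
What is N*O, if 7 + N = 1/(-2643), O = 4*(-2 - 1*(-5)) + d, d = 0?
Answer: -74008/881 ≈ -84.005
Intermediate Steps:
O = 12 (O = 4*(-2 - 1*(-5)) + 0 = 4*(-2 + 5) + 0 = 4*3 + 0 = 12 + 0 = 12)
N = -18502/2643 (N = -7 + 1/(-2643) = -7 - 1/2643 = -18502/2643 ≈ -7.0004)
N*O = -18502/2643*12 = -74008/881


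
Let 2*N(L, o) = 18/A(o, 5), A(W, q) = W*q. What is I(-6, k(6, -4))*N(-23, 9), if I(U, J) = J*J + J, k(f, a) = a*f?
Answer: 552/5 ≈ 110.40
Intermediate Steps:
N(L, o) = 9/(5*o) (N(L, o) = (18/((o*5)))/2 = (18/((5*o)))/2 = (18*(1/(5*o)))/2 = (18/(5*o))/2 = 9/(5*o))
I(U, J) = J + J² (I(U, J) = J² + J = J + J²)
I(-6, k(6, -4))*N(-23, 9) = ((-4*6)*(1 - 4*6))*((9/5)/9) = (-24*(1 - 24))*((9/5)*(⅑)) = -24*(-23)*(⅕) = 552*(⅕) = 552/5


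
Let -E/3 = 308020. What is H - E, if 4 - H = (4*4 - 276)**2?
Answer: 856464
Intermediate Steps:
E = -924060 (E = -3*308020 = -924060)
H = -67596 (H = 4 - (4*4 - 276)**2 = 4 - (16 - 276)**2 = 4 - 1*(-260)**2 = 4 - 1*67600 = 4 - 67600 = -67596)
H - E = -67596 - 1*(-924060) = -67596 + 924060 = 856464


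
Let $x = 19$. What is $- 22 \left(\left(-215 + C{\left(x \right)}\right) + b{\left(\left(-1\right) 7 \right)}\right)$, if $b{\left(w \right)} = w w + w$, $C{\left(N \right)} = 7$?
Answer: $3652$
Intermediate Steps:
$b{\left(w \right)} = w + w^{2}$ ($b{\left(w \right)} = w^{2} + w = w + w^{2}$)
$- 22 \left(\left(-215 + C{\left(x \right)}\right) + b{\left(\left(-1\right) 7 \right)}\right) = - 22 \left(\left(-215 + 7\right) + \left(-1\right) 7 \left(1 - 7\right)\right) = - 22 \left(-208 - 7 \left(1 - 7\right)\right) = - 22 \left(-208 - -42\right) = - 22 \left(-208 + 42\right) = \left(-22\right) \left(-166\right) = 3652$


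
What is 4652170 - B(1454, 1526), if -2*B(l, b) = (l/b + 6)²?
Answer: 5416726456485/1164338 ≈ 4.6522e+6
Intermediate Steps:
B(l, b) = -(6 + l/b)²/2 (B(l, b) = -(l/b + 6)²/2 = -(6 + l/b)²/2)
4652170 - B(1454, 1526) = 4652170 - (-1)*(1454 + 6*1526)²/(2*1526²) = 4652170 - (-1)*(1454 + 9156)²/(2*2328676) = 4652170 - (-1)*10610²/(2*2328676) = 4652170 - (-1)*112572100/(2*2328676) = 4652170 - 1*(-28143025/1164338) = 4652170 + 28143025/1164338 = 5416726456485/1164338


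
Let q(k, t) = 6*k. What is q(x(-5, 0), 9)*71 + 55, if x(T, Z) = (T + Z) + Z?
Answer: -2075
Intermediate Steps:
x(T, Z) = T + 2*Z
q(x(-5, 0), 9)*71 + 55 = (6*(-5 + 2*0))*71 + 55 = (6*(-5 + 0))*71 + 55 = (6*(-5))*71 + 55 = -30*71 + 55 = -2130 + 55 = -2075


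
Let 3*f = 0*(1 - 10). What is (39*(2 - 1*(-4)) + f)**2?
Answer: 54756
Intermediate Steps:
f = 0 (f = (0*(1 - 10))/3 = (0*(-9))/3 = (1/3)*0 = 0)
(39*(2 - 1*(-4)) + f)**2 = (39*(2 - 1*(-4)) + 0)**2 = (39*(2 + 4) + 0)**2 = (39*6 + 0)**2 = (234 + 0)**2 = 234**2 = 54756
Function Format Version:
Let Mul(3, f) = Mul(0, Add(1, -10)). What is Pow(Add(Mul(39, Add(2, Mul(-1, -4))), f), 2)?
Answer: 54756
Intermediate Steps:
f = 0 (f = Mul(Rational(1, 3), Mul(0, Add(1, -10))) = Mul(Rational(1, 3), Mul(0, -9)) = Mul(Rational(1, 3), 0) = 0)
Pow(Add(Mul(39, Add(2, Mul(-1, -4))), f), 2) = Pow(Add(Mul(39, Add(2, Mul(-1, -4))), 0), 2) = Pow(Add(Mul(39, Add(2, 4)), 0), 2) = Pow(Add(Mul(39, 6), 0), 2) = Pow(Add(234, 0), 2) = Pow(234, 2) = 54756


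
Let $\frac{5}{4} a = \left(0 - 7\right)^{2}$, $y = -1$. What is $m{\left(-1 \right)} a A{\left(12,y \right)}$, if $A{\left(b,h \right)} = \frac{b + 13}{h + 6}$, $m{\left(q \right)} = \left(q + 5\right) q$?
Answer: $-784$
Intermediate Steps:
$m{\left(q \right)} = q \left(5 + q\right)$ ($m{\left(q \right)} = \left(5 + q\right) q = q \left(5 + q\right)$)
$A{\left(b,h \right)} = \frac{13 + b}{6 + h}$
$a = \frac{196}{5}$ ($a = \frac{4 \left(0 - 7\right)^{2}}{5} = \frac{4 \left(-7\right)^{2}}{5} = \frac{4}{5} \cdot 49 = \frac{196}{5} \approx 39.2$)
$m{\left(-1 \right)} a A{\left(12,y \right)} = - (5 - 1) \frac{196}{5} \frac{13 + 12}{6 - 1} = \left(-1\right) 4 \cdot \frac{196}{5} \cdot \frac{1}{5} \cdot 25 = \left(-4\right) \frac{196}{5} \cdot \frac{1}{5} \cdot 25 = \left(- \frac{784}{5}\right) 5 = -784$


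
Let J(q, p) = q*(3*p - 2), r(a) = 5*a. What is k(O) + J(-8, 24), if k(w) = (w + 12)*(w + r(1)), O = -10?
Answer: -570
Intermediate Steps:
k(w) = (5 + w)*(12 + w) (k(w) = (w + 12)*(w + 5*1) = (12 + w)*(w + 5) = (12 + w)*(5 + w) = (5 + w)*(12 + w))
J(q, p) = q*(-2 + 3*p)
k(O) + J(-8, 24) = (60 + (-10)² + 17*(-10)) - 8*(-2 + 3*24) = (60 + 100 - 170) - 8*(-2 + 72) = -10 - 8*70 = -10 - 560 = -570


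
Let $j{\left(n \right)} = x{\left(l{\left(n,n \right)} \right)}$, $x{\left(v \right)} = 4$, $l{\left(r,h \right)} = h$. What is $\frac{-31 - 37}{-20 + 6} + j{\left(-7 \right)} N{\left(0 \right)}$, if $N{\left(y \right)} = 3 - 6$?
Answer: $- \frac{50}{7} \approx -7.1429$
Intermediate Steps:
$N{\left(y \right)} = -3$ ($N{\left(y \right)} = 3 - 6 = -3$)
$j{\left(n \right)} = 4$
$\frac{-31 - 37}{-20 + 6} + j{\left(-7 \right)} N{\left(0 \right)} = \frac{-31 - 37}{-20 + 6} + 4 \left(-3\right) = - \frac{68}{-14} - 12 = \left(-68\right) \left(- \frac{1}{14}\right) - 12 = \frac{34}{7} - 12 = - \frac{50}{7}$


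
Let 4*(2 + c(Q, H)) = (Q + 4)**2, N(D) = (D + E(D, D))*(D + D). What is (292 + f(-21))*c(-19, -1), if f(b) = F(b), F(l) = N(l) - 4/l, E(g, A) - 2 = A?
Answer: 320974/3 ≈ 1.0699e+5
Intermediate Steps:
E(g, A) = 2 + A
N(D) = 2*D*(2 + 2*D) (N(D) = (D + (2 + D))*(D + D) = (2 + 2*D)*(2*D) = 2*D*(2 + 2*D))
F(l) = -4/l + 4*l*(1 + l) (F(l) = 4*l*(1 + l) - 4/l = -4/l + 4*l*(1 + l))
c(Q, H) = -2 + (4 + Q)**2/4 (c(Q, H) = -2 + (Q + 4)**2/4 = -2 + (4 + Q)**2/4)
f(b) = 4*(-1 + b**2*(1 + b))/b
(292 + f(-21))*c(-19, -1) = (292 + 4*(-1 + (-21)**2*(1 - 21))/(-21))*(-2 + (4 - 19)**2/4) = (292 + 4*(-1/21)*(-1 + 441*(-20)))*(-2 + (1/4)*(-15)**2) = (292 + 4*(-1/21)*(-1 - 8820))*(-2 + (1/4)*225) = (292 + 4*(-1/21)*(-8821))*(-2 + 225/4) = (292 + 35284/21)*(217/4) = (41416/21)*(217/4) = 320974/3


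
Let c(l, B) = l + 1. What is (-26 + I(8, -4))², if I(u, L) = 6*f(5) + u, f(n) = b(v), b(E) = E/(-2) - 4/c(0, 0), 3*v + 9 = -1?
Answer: 1024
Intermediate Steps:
c(l, B) = 1 + l
v = -10/3 (v = -3 + (⅓)*(-1) = -3 - ⅓ = -10/3 ≈ -3.3333)
b(E) = -4 - E/2 (b(E) = E/(-2) - 4/(1 + 0) = E*(-½) - 4/1 = -E/2 - 4*1 = -E/2 - 4 = -4 - E/2)
f(n) = -7/3 (f(n) = -4 - ½*(-10/3) = -4 + 5/3 = -7/3)
I(u, L) = -14 + u (I(u, L) = 6*(-7/3) + u = -14 + u)
(-26 + I(8, -4))² = (-26 + (-14 + 8))² = (-26 - 6)² = (-32)² = 1024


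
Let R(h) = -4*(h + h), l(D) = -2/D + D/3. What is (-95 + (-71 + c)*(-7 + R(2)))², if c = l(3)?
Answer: 21077281/9 ≈ 2.3419e+6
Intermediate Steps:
l(D) = -2/D + D/3 (l(D) = -2/D + D*(⅓) = -2/D + D/3)
c = ⅓ (c = -2/3 + (⅓)*3 = -2*⅓ + 1 = -⅔ + 1 = ⅓ ≈ 0.33333)
R(h) = -8*h
(-95 + (-71 + c)*(-7 + R(2)))² = (-95 + (-71 + ⅓)*(-7 - 8*2))² = (-95 - 212*(-7 - 16)/3)² = (-95 - 212/3*(-23))² = (-95 + 4876/3)² = (4591/3)² = 21077281/9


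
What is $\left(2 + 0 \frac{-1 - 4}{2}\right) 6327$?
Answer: $12654$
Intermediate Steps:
$\left(2 + 0 \frac{-1 - 4}{2}\right) 6327 = \left(2 + 0 \left(\left(-5\right) \frac{1}{2}\right)\right) 6327 = \left(2 + 0 \left(- \frac{5}{2}\right)\right) 6327 = \left(2 + 0\right) 6327 = 2 \cdot 6327 = 12654$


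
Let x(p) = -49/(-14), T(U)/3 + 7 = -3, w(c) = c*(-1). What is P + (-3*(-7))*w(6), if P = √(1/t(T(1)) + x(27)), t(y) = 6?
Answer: -126 + √33/3 ≈ -124.09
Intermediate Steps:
w(c) = -c
T(U) = -30 (T(U) = -21 + 3*(-3) = -21 - 9 = -30)
x(p) = 7/2 (x(p) = -49*(-1/14) = 7/2)
P = √33/3 (P = √(1/6 + 7/2) = √(⅙ + 7/2) = √(11/3) = √33/3 ≈ 1.9149)
P + (-3*(-7))*w(6) = √33/3 + (-3*(-7))*(-1*6) = √33/3 + 21*(-6) = √33/3 - 126 = -126 + √33/3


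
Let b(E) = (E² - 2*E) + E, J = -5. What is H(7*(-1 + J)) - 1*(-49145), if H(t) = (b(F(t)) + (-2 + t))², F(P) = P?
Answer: 3153789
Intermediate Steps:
b(E) = E² - E
H(t) = (-2 + t + t*(-1 + t))² (H(t) = (t*(-1 + t) + (-2 + t))² = (-2 + t + t*(-1 + t))²)
H(7*(-1 + J)) - 1*(-49145) = (-2 + (7*(-1 - 5))²)² - 1*(-49145) = (-2 + (7*(-6))²)² + 49145 = (-2 + (-42)²)² + 49145 = (-2 + 1764)² + 49145 = 1762² + 49145 = 3104644 + 49145 = 3153789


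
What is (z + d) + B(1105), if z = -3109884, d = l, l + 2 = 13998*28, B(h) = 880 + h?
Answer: -2715957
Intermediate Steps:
l = 391942 (l = -2 + 13998*28 = -2 + 391944 = 391942)
d = 391942
(z + d) + B(1105) = (-3109884 + 391942) + (880 + 1105) = -2717942 + 1985 = -2715957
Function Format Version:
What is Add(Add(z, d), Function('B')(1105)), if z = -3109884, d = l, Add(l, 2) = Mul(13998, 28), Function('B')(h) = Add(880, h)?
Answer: -2715957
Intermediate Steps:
l = 391942 (l = Add(-2, Mul(13998, 28)) = Add(-2, 391944) = 391942)
d = 391942
Add(Add(z, d), Function('B')(1105)) = Add(Add(-3109884, 391942), Add(880, 1105)) = Add(-2717942, 1985) = -2715957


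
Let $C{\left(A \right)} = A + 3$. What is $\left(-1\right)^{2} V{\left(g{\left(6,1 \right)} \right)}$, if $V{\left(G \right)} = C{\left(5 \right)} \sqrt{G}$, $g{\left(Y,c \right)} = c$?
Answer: $8$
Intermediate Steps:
$C{\left(A \right)} = 3 + A$
$V{\left(G \right)} = 8 \sqrt{G}$ ($V{\left(G \right)} = \left(3 + 5\right) \sqrt{G} = 8 \sqrt{G}$)
$\left(-1\right)^{2} V{\left(g{\left(6,1 \right)} \right)} = \left(-1\right)^{2} \cdot 8 \sqrt{1} = 1 \cdot 8 \cdot 1 = 1 \cdot 8 = 8$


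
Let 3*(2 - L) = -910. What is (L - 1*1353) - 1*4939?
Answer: -17960/3 ≈ -5986.7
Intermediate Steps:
L = 916/3 (L = 2 - 1/3*(-910) = 2 + 910/3 = 916/3 ≈ 305.33)
(L - 1*1353) - 1*4939 = (916/3 - 1*1353) - 1*4939 = (916/3 - 1353) - 4939 = -3143/3 - 4939 = -17960/3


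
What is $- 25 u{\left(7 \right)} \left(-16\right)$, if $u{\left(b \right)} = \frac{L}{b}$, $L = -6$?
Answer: $- \frac{2400}{7} \approx -342.86$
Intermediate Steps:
$u{\left(b \right)} = - \frac{6}{b}$
$- 25 u{\left(7 \right)} \left(-16\right) = - 25 \left(- \frac{6}{7}\right) \left(-16\right) = - 25 \left(\left(-6\right) \frac{1}{7}\right) \left(-16\right) = \left(-25\right) \left(- \frac{6}{7}\right) \left(-16\right) = \frac{150}{7} \left(-16\right) = - \frac{2400}{7}$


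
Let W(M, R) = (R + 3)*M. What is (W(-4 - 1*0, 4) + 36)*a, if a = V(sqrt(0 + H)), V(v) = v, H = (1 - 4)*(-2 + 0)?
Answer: 8*sqrt(6) ≈ 19.596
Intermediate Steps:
H = 6 (H = -3*(-2) = 6)
W(M, R) = M*(3 + R) (W(M, R) = (3 + R)*M = M*(3 + R))
a = sqrt(6) (a = sqrt(0 + 6) = sqrt(6) ≈ 2.4495)
(W(-4 - 1*0, 4) + 36)*a = ((-4 - 1*0)*(3 + 4) + 36)*sqrt(6) = ((-4 + 0)*7 + 36)*sqrt(6) = (-4*7 + 36)*sqrt(6) = (-28 + 36)*sqrt(6) = 8*sqrt(6)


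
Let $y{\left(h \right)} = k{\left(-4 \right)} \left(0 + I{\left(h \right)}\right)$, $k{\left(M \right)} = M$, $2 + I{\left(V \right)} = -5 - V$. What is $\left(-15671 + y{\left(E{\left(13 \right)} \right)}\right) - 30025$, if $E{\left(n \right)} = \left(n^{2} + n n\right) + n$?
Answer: $-44264$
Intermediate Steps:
$I{\left(V \right)} = -7 - V$ ($I{\left(V \right)} = -2 - \left(5 + V\right) = -7 - V$)
$E{\left(n \right)} = n + 2 n^{2}$ ($E{\left(n \right)} = \left(n^{2} + n^{2}\right) + n = 2 n^{2} + n = n + 2 n^{2}$)
$y{\left(h \right)} = 28 + 4 h$ ($y{\left(h \right)} = - 4 \left(0 - \left(7 + h\right)\right) = - 4 \left(-7 - h\right) = 28 + 4 h$)
$\left(-15671 + y{\left(E{\left(13 \right)} \right)}\right) - 30025 = \left(-15671 + \left(28 + 4 \cdot 13 \left(1 + 2 \cdot 13\right)\right)\right) - 30025 = \left(-15671 + \left(28 + 4 \cdot 13 \left(1 + 26\right)\right)\right) - 30025 = \left(-15671 + \left(28 + 4 \cdot 13 \cdot 27\right)\right) - 30025 = \left(-15671 + \left(28 + 4 \cdot 351\right)\right) - 30025 = \left(-15671 + \left(28 + 1404\right)\right) - 30025 = \left(-15671 + 1432\right) - 30025 = -14239 - 30025 = -44264$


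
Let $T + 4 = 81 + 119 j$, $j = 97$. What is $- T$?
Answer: $-11620$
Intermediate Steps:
$T = 11620$ ($T = -4 + \left(81 + 119 \cdot 97\right) = -4 + \left(81 + 11543\right) = -4 + 11624 = 11620$)
$- T = \left(-1\right) 11620 = -11620$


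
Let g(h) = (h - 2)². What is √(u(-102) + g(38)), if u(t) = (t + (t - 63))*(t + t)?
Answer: 6*√1549 ≈ 236.14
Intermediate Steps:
g(h) = (-2 + h)²
u(t) = 2*t*(-63 + 2*t) (u(t) = (t + (-63 + t))*(2*t) = (-63 + 2*t)*(2*t) = 2*t*(-63 + 2*t))
√(u(-102) + g(38)) = √(2*(-102)*(-63 + 2*(-102)) + (-2 + 38)²) = √(2*(-102)*(-63 - 204) + 36²) = √(2*(-102)*(-267) + 1296) = √(54468 + 1296) = √55764 = 6*√1549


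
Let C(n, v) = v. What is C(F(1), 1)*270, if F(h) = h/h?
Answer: 270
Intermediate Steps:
F(h) = 1
C(F(1), 1)*270 = 1*270 = 270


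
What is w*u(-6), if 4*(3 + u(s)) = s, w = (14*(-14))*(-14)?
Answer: -12348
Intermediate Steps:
w = 2744 (w = -196*(-14) = 2744)
u(s) = -3 + s/4
w*u(-6) = 2744*(-3 + (¼)*(-6)) = 2744*(-3 - 3/2) = 2744*(-9/2) = -12348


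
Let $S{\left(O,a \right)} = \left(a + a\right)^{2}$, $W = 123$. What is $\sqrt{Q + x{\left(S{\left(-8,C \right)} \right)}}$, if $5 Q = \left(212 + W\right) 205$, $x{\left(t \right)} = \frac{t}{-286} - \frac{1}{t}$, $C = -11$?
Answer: $\frac{\sqrt{1123329467}}{286} \approx 117.19$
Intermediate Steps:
$S{\left(O,a \right)} = 4 a^{2}$ ($S{\left(O,a \right)} = \left(2 a\right)^{2} = 4 a^{2}$)
$x{\left(t \right)} = - \frac{1}{t} - \frac{t}{286}$ ($x{\left(t \right)} = t \left(- \frac{1}{286}\right) - \frac{1}{t} = - \frac{t}{286} - \frac{1}{t} = - \frac{1}{t} - \frac{t}{286}$)
$Q = 13735$ ($Q = \frac{\left(212 + 123\right) 205}{5} = \frac{335 \cdot 205}{5} = \frac{1}{5} \cdot 68675 = 13735$)
$\sqrt{Q + x{\left(S{\left(-8,C \right)} \right)}} = \sqrt{13735 - \left(\frac{1}{4 \left(-11\right)^{2}} + \frac{1}{286} \cdot 4 \left(-11\right)^{2}\right)} = \sqrt{13735 - \left(\frac{1}{4 \cdot 121} + \frac{1}{286} \cdot 4 \cdot 121\right)} = \sqrt{13735 - \frac{10661}{6292}} = \sqrt{\frac{86409959}{6292}} = \frac{\sqrt{1123329467}}{286}$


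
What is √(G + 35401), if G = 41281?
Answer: √76682 ≈ 276.92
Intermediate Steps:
√(G + 35401) = √(41281 + 35401) = √76682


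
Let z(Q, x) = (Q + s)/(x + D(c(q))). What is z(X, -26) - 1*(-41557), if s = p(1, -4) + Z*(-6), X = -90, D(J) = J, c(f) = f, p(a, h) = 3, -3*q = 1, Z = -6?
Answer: 3283156/79 ≈ 41559.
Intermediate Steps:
q = -1/3 (q = -1/3*1 = -1/3 ≈ -0.33333)
s = 39 (s = 3 - 6*(-6) = 3 + 36 = 39)
z(Q, x) = (39 + Q)/(-1/3 + x) (z(Q, x) = (Q + 39)/(x - 1/3) = (39 + Q)/(-1/3 + x))
z(X, -26) - 1*(-41557) = 3*(39 - 90)/(-1 + 3*(-26)) - 1*(-41557) = 3*(-51)/(-1 - 78) + 41557 = 3*(-51)/(-79) + 41557 = 3*(-1/79)*(-51) + 41557 = 153/79 + 41557 = 3283156/79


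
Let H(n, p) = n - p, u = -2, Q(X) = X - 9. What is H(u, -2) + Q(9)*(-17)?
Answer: 0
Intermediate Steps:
Q(X) = -9 + X
H(u, -2) + Q(9)*(-17) = (-2 - 1*(-2)) + (-9 + 9)*(-17) = (-2 + 2) + 0*(-17) = 0 + 0 = 0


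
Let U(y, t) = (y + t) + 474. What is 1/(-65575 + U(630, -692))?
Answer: -1/65163 ≈ -1.5346e-5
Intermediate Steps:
U(y, t) = 474 + t + y (U(y, t) = (t + y) + 474 = 474 + t + y)
1/(-65575 + U(630, -692)) = 1/(-65575 + (474 - 692 + 630)) = 1/(-65575 + 412) = 1/(-65163) = -1/65163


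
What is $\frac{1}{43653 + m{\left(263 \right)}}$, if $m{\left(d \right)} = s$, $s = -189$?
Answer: $\frac{1}{43464} \approx 2.3008 \cdot 10^{-5}$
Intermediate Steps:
$m{\left(d \right)} = -189$
$\frac{1}{43653 + m{\left(263 \right)}} = \frac{1}{43653 - 189} = \frac{1}{43464}$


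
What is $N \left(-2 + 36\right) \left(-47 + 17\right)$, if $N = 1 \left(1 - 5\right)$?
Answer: $4080$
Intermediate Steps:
$N = -4$ ($N = 1 \left(-4\right) = -4$)
$N \left(-2 + 36\right) \left(-47 + 17\right) = - 4 \left(-2 + 36\right) \left(-47 + 17\right) = - 4 \cdot 34 \left(-30\right) = \left(-4\right) \left(-1020\right) = 4080$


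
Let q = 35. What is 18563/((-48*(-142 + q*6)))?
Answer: -18563/3264 ≈ -5.6872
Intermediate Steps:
18563/((-48*(-142 + q*6))) = 18563/((-48*(-142 + 35*6))) = 18563/((-48*(-142 + 210))) = 18563/((-48*68)) = 18563/(-3264) = 18563*(-1/3264) = -18563/3264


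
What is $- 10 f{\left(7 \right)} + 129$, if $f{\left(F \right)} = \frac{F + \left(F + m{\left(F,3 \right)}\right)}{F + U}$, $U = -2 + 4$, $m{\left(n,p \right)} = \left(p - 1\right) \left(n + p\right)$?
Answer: $\frac{821}{9} \approx 91.222$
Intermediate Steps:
$m{\left(n,p \right)} = \left(-1 + p\right) \left(n + p\right)$
$U = 2$
$f{\left(F \right)} = \frac{6 + 4 F}{2 + F}$ ($f{\left(F \right)} = \frac{F - \left(-6 - F 3\right)}{F + 2} = \frac{F + \left(F + \left(9 - F - 3 + 3 F\right)\right)}{2 + F} = \frac{F + \left(F + \left(6 + 2 F\right)\right)}{2 + F} = \frac{F + \left(6 + 3 F\right)}{2 + F} = \frac{6 + 4 F}{2 + F}$)
$- 10 f{\left(7 \right)} + 129 = - 10 \frac{2 \left(3 + 2 \cdot 7\right)}{2 + 7} + 129 = - 10 \frac{2 \left(3 + 14\right)}{9} + 129 = - 10 \cdot 2 \cdot \frac{1}{9} \cdot 17 + 129 = \left(-10\right) \frac{34}{9} + 129 = - \frac{340}{9} + 129 = \frac{821}{9}$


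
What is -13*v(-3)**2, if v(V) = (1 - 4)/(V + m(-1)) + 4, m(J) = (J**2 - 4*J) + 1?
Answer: -117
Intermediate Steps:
m(J) = 1 + J**2 - 4*J
v(V) = 4 - 3/(6 + V) (v(V) = (1 - 4)/(V + (1 + (-1)**2 - 4*(-1))) + 4 = -3/(V + (1 + 1 + 4)) + 4 = -3/(V + 6) + 4 = -3/(6 + V) + 4 = 4 - 3/(6 + V))
-13*v(-3)**2 = -13*(21 + 4*(-3))**2/(6 - 3)**2 = -13*(21 - 12)**2/9 = -13*((1/3)*9)**2 = -13*3**2 = -13*9 = -117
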